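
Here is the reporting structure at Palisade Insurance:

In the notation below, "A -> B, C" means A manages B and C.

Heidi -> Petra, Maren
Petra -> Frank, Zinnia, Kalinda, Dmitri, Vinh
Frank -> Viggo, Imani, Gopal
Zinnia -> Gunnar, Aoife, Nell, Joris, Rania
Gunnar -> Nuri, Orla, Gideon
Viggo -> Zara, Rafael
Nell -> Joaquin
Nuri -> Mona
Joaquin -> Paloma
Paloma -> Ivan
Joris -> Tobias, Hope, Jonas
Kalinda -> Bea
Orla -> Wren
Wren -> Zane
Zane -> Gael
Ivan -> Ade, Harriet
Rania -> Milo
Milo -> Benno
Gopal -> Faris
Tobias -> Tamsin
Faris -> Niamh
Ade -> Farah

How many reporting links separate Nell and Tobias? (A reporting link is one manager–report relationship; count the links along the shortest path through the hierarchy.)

Nell is 1 level below Zinnia, and Tobias is 2 levels below Zinnia (their lowest common manager). The shortest path runs up from Nell to Zinnia and back down to Tobias: 1 + 2 = 3 links.

3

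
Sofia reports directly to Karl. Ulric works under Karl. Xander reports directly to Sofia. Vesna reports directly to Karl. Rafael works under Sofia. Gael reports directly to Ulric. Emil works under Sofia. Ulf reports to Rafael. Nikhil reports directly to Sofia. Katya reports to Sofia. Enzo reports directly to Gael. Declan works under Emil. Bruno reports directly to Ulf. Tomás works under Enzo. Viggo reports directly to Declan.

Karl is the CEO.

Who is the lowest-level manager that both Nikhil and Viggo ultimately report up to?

Sofia

Nikhil's chain of managers is Sofia, Karl. Viggo's chain of managers is Declan, Emil, Sofia, Karl. The first manager that appears in both chains is Sofia.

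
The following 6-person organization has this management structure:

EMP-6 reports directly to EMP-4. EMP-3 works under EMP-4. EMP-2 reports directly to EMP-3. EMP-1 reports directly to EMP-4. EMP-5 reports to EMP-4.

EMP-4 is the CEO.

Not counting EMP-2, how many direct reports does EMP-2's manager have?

EMP-2 reports to EMP-3, and EMP-3 has no other direct reports. EMP-2 has 0 peers.

0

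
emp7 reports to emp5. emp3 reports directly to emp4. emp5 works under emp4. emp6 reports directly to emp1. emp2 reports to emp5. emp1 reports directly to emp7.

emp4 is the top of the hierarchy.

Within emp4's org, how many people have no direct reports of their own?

3

The people in emp4's organization with no one reporting to them are emp3, emp2, emp6. That is 3.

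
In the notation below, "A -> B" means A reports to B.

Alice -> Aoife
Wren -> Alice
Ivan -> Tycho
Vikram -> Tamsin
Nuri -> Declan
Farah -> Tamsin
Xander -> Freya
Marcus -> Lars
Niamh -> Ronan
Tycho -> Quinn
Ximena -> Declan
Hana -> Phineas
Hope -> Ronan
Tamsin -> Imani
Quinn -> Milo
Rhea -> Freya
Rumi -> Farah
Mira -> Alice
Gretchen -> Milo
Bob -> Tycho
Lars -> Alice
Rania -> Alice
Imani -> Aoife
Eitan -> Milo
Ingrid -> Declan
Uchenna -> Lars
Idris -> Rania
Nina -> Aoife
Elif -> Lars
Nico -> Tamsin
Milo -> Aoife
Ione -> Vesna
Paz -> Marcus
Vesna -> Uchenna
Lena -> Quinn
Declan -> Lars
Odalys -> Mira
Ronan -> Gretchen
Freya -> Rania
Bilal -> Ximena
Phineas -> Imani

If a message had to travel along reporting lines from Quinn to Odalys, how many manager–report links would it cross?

Quinn is 2 levels below Aoife, and Odalys is 3 levels below Aoife (their lowest common manager). The shortest path runs up from Quinn to Aoife and back down to Odalys: 2 + 3 = 5 links.

5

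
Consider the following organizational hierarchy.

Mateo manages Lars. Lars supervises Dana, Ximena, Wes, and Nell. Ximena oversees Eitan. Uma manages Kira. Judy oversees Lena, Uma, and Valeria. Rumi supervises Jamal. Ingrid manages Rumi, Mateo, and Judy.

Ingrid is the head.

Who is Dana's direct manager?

Dana reports directly to Lars.

Lars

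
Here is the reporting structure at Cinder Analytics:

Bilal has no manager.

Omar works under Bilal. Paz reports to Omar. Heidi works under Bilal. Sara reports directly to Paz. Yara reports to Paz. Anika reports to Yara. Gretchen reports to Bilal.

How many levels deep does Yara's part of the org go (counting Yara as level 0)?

1

The longest chain under Yara runs Yara → Anika, which is 1 level below Yara.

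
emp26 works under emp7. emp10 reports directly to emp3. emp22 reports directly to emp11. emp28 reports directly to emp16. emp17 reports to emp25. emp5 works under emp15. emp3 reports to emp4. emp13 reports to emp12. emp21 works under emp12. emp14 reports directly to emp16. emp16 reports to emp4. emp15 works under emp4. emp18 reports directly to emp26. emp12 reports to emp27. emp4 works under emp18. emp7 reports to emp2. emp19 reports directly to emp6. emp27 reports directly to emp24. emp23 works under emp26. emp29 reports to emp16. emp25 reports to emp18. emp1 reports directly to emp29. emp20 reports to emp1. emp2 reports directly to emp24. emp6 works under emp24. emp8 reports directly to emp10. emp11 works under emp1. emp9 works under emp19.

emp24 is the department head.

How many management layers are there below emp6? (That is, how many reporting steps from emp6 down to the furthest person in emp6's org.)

The longest chain under emp6 runs emp6 → emp19 → emp9, which is 2 levels below emp6.

2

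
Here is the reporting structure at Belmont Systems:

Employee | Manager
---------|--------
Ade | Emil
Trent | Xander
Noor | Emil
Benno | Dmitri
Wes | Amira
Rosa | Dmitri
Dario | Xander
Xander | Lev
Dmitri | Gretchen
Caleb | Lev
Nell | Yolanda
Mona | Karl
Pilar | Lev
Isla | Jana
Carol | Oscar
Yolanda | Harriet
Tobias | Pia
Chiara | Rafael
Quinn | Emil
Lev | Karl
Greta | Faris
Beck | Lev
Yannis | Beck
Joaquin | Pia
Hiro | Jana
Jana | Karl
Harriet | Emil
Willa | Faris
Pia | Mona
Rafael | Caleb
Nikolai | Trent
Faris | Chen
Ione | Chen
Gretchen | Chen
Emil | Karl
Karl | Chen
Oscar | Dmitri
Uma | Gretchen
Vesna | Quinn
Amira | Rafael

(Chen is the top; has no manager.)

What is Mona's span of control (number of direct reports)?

1

Mona directly manages Pia. That is 1 direct report.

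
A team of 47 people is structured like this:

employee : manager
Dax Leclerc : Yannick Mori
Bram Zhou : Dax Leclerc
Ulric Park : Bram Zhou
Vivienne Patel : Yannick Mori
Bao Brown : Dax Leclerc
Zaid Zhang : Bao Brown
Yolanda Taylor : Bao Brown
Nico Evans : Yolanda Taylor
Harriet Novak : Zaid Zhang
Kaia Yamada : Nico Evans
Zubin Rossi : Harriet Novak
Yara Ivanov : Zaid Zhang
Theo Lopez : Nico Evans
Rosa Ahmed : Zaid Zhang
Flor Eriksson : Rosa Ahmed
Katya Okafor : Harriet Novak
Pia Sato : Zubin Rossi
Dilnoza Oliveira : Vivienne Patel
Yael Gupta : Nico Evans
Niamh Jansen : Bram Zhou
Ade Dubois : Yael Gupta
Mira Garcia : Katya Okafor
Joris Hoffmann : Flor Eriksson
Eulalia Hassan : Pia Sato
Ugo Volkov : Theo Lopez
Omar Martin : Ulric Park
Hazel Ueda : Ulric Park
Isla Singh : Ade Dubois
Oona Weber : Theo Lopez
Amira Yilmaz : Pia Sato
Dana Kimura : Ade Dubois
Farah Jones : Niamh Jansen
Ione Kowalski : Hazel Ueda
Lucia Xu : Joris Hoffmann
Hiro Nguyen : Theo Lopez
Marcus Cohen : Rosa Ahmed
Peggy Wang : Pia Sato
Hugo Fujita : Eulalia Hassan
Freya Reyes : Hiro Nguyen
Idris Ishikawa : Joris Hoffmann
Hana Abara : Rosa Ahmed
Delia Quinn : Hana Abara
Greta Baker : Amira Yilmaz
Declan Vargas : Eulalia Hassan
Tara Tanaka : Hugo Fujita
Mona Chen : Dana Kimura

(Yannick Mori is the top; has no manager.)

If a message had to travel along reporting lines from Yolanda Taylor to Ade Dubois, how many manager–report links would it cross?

3

Ade Dubois is in Yolanda Taylor's organization: the chain from Ade Dubois up to Yolanda Taylor is Ade Dubois → Yael Gupta → Nico Evans → Yolanda Taylor, which is 3 links.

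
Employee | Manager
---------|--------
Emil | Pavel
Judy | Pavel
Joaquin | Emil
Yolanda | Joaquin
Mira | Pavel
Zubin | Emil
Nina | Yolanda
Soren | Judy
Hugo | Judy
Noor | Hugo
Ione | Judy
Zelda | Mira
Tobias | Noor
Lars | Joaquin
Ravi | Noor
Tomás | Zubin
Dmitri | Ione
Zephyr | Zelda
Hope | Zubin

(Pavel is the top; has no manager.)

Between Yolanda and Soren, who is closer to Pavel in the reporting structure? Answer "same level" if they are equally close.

Soren

Yolanda is 3 levels below Pavel; Soren is 2. Soren is higher.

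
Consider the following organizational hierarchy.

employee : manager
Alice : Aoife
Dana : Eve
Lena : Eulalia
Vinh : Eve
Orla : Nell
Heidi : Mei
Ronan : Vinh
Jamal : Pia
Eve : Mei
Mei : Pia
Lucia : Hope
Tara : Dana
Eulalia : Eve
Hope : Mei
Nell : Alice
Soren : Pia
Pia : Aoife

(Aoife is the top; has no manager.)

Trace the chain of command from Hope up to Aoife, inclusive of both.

Hope reports to Mei. Mei reports to Pia. Pia reports to Aoife. Aoife is at the top.

Hope -> Mei -> Pia -> Aoife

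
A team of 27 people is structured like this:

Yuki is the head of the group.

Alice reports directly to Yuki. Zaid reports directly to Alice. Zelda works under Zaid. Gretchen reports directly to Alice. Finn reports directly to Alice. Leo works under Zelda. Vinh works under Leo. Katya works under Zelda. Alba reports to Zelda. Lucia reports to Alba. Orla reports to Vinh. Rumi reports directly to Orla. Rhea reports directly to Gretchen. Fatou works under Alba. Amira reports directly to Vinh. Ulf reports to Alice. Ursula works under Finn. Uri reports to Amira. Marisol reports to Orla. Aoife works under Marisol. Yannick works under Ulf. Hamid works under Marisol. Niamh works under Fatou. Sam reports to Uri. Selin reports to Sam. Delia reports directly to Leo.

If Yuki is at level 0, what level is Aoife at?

Chain from Aoife up to Yuki: Aoife → Marisol → Orla → Vinh → Leo → Zelda → Zaid → Alice → Yuki. That is 8 steps up, so Aoife is 8 levels below Yuki.

8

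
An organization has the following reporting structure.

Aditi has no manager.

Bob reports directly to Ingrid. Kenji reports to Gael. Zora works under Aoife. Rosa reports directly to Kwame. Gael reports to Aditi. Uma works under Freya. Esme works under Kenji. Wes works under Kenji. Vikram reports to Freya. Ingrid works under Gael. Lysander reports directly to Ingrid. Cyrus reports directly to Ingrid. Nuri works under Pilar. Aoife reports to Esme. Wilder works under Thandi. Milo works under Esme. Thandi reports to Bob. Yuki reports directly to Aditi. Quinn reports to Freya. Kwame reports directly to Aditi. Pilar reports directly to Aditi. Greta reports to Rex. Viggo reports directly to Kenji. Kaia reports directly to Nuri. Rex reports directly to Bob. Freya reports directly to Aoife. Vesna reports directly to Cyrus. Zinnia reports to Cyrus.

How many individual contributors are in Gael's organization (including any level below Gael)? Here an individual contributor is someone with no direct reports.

12

The people in Gael's organization with no one reporting to them are Lysander, Wilder, Greta, Vesna, Zinnia, Wes, Viggo, Uma, Quinn, Vikram, Zora, Milo. That is 12.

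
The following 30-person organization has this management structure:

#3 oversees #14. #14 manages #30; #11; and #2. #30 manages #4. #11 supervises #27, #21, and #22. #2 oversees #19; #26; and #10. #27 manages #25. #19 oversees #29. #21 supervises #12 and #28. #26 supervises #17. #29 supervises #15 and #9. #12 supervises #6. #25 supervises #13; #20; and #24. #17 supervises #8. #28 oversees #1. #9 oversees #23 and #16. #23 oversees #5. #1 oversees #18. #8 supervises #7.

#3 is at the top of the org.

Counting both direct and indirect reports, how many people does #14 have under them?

#14 directly manages #30, #11, #2. Under #30: #4 (1). Under #11: #22, #21, #28, #1, #18, #12, #6, #27, #25, #24, #20, #13 (12). Under #2: #10, #26, #17, #8, #7, #19, #29, #9, #16, #23, #5, #15 (12). So #14's organization is 3 direct reports plus everyone under them: 2 + 13 + 13 = 28.

28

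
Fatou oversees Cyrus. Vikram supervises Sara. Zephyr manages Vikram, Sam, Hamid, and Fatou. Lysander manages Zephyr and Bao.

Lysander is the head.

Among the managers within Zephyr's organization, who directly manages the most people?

Direct-report counts within Zephyr's organization: Zephyr has 4; Fatou has 1; Vikram has 1. The largest is 4, held by Zephyr.

Zephyr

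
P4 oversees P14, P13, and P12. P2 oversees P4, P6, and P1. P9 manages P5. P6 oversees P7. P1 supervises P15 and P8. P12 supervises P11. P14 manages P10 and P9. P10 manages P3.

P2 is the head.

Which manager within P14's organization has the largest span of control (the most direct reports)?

Direct-report counts within P14's organization: P14 has 2; P9 has 1; P10 has 1. The largest is 2, held by P14.

P14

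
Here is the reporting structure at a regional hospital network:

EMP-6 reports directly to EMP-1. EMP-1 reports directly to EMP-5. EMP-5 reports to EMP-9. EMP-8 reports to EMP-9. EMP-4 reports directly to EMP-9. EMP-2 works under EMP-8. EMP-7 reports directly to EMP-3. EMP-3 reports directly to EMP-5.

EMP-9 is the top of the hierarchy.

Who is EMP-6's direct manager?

EMP-6 reports directly to EMP-1.

EMP-1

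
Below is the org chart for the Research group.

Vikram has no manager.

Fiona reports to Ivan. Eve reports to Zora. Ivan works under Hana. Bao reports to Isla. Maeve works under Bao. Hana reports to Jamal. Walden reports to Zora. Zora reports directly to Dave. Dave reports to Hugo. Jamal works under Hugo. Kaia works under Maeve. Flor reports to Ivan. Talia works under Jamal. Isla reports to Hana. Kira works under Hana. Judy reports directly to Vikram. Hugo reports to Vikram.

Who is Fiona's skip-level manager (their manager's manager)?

Hana

Fiona reports to Ivan, and Ivan reports to Hana. So Fiona's skip-level manager is Hana.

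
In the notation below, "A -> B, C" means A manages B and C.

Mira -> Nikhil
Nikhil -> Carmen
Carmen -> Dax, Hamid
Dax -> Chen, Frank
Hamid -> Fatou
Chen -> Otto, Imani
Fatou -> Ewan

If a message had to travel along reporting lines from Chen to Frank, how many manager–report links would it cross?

2

Chen is 1 level below Dax, and Frank is 1 level below Dax (their lowest common manager). The shortest path runs up from Chen to Dax and back down to Frank: 1 + 1 = 2 links.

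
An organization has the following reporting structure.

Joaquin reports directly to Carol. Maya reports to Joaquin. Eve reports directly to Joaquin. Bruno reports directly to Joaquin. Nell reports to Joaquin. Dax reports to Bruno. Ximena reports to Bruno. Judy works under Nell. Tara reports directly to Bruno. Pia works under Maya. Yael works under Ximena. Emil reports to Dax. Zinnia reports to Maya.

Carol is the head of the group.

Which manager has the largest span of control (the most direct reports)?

Joaquin

Direct-report counts: Carol has 1; Joaquin has 4; Nell has 1; Bruno has 3; Ximena has 1; Dax has 1; Maya has 2. The largest is 4, held by Joaquin.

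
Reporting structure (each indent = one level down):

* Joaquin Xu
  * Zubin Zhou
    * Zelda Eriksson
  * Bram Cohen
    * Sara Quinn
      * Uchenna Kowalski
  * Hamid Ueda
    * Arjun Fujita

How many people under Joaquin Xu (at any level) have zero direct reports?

3

The people in Joaquin Xu's organization with no one reporting to them are Arjun Fujita, Uchenna Kowalski, Zelda Eriksson. That is 3.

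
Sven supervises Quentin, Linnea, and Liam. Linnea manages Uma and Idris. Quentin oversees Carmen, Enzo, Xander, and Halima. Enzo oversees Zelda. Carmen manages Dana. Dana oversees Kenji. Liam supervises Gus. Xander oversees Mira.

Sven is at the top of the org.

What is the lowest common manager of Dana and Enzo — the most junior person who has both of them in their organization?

Dana's chain of managers is Carmen, Quentin, Sven. Enzo's chain of managers is Quentin, Sven. The first manager that appears in both chains is Quentin.

Quentin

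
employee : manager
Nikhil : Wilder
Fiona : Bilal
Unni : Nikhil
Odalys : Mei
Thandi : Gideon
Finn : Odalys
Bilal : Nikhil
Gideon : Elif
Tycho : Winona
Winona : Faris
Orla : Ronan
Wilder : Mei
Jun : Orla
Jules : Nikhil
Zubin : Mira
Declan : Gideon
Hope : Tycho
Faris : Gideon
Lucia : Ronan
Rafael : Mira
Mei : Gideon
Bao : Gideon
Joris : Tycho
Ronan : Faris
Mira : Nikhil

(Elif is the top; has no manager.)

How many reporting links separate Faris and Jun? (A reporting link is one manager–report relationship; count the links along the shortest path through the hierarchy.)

Jun is in Faris's organization: the chain from Jun up to Faris is Jun → Orla → Ronan → Faris, which is 3 links.

3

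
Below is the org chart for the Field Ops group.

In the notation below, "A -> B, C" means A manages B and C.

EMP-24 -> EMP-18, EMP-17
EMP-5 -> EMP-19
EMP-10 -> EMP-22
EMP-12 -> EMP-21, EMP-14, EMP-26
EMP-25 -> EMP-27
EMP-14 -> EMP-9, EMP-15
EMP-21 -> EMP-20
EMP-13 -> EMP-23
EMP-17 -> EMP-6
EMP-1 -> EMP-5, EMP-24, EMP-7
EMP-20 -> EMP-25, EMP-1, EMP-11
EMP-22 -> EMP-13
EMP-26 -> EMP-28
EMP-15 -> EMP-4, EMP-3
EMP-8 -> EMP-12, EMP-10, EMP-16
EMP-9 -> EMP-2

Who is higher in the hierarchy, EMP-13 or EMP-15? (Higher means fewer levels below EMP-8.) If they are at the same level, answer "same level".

same level

Both EMP-13 and EMP-15 are 3 levels below EMP-8.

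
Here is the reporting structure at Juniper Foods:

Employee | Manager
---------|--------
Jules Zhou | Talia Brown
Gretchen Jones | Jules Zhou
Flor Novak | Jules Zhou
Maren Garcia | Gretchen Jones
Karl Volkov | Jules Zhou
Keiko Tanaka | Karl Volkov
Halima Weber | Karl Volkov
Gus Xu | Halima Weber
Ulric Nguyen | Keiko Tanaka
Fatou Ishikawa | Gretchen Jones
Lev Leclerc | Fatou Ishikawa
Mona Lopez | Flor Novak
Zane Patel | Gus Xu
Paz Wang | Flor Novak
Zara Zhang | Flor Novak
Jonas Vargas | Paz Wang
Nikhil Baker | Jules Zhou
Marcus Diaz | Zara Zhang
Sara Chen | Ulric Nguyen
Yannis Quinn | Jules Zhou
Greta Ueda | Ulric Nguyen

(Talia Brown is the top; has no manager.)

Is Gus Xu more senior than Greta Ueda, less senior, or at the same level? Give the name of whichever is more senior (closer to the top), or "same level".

Gus Xu is 4 levels below Talia Brown; Greta Ueda is 5. Gus Xu is higher.

Gus Xu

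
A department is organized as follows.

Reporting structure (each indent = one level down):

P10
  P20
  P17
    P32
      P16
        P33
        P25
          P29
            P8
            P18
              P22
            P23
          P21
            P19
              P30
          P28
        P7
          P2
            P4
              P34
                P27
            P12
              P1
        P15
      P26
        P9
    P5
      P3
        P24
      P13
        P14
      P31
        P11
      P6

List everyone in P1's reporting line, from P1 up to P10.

P1 reports to P12. P12 reports to P2. P2 reports to P7. P7 reports to P16. P16 reports to P32. P32 reports to P17. P17 reports to P10. P10 is at the top.

P1 -> P12 -> P2 -> P7 -> P16 -> P32 -> P17 -> P10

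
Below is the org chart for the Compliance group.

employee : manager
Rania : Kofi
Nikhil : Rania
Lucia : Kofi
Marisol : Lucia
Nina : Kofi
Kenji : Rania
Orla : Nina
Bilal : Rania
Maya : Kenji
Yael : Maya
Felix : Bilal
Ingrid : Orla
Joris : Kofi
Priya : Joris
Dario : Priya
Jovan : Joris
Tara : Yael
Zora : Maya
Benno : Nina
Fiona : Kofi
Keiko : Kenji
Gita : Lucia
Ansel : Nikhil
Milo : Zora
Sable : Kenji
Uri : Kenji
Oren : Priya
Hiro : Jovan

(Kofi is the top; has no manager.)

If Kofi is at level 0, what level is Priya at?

2

Chain from Priya up to Kofi: Priya → Joris → Kofi. That is 2 steps up, so Priya is 2 levels below Kofi.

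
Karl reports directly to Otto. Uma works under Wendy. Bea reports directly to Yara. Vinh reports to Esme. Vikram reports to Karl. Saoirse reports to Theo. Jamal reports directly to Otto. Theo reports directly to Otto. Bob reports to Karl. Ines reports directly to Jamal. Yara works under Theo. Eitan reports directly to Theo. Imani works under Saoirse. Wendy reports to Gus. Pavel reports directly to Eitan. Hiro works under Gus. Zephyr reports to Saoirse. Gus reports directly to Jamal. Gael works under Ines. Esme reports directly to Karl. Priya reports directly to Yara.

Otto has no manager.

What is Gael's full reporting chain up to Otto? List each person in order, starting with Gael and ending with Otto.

Gael -> Ines -> Jamal -> Otto

Gael reports to Ines. Ines reports to Jamal. Jamal reports to Otto. Otto is at the top.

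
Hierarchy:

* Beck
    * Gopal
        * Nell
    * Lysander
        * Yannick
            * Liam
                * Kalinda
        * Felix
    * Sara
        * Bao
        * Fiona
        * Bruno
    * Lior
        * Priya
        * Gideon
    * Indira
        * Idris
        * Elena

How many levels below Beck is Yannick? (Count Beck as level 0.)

2

Chain from Yannick up to Beck: Yannick → Lysander → Beck. That is 2 steps up, so Yannick is 2 levels below Beck.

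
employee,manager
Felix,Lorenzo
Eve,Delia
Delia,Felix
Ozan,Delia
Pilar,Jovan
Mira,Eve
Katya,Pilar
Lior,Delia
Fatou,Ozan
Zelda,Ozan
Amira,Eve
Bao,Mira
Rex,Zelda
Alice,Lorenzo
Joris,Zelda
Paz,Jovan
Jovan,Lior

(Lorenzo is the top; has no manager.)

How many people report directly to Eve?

2

Eve directly manages Amira, Mira. That is 2 direct reports.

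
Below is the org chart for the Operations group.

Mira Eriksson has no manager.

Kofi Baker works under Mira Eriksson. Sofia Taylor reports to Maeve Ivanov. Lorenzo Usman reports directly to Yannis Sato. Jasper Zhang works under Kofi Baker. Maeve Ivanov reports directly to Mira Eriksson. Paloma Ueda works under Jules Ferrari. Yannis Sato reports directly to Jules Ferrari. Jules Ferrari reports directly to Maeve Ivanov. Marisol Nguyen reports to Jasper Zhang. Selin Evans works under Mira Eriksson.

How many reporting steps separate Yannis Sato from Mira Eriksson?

Chain from Yannis Sato up to Mira Eriksson: Yannis Sato → Jules Ferrari → Maeve Ivanov → Mira Eriksson. That is 3 steps up, so Yannis Sato is 3 levels below Mira Eriksson.

3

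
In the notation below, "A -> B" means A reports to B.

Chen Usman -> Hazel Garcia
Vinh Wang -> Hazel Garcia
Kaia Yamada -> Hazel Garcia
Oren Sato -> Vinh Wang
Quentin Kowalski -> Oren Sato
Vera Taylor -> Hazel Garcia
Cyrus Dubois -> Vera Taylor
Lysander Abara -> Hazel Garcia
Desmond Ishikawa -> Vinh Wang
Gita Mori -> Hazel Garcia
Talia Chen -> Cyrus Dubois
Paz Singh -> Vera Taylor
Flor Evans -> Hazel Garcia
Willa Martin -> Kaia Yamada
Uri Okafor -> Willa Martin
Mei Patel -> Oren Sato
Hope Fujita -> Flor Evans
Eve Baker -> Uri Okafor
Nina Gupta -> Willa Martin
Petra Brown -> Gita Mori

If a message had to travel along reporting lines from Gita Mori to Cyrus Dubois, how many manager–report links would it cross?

Gita Mori is 1 level below Hazel Garcia, and Cyrus Dubois is 2 levels below Hazel Garcia (their lowest common manager). The shortest path runs up from Gita Mori to Hazel Garcia and back down to Cyrus Dubois: 1 + 2 = 3 links.

3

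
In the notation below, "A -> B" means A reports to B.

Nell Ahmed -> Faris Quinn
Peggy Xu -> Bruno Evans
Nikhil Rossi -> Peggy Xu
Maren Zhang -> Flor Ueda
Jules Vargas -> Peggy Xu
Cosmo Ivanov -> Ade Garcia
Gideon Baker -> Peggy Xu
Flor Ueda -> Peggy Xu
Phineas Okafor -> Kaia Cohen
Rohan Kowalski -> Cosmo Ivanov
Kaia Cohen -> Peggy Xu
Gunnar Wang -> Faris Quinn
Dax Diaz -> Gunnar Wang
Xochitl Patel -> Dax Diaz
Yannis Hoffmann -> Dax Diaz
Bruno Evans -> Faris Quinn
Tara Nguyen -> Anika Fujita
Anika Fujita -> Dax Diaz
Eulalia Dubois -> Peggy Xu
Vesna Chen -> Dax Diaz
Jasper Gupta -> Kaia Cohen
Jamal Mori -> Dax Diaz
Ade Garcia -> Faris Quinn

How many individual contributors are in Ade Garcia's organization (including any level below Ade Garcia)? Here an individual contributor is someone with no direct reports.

The only person in Ade Garcia's organization with no one reporting to them is Rohan Kowalski. That is 1.

1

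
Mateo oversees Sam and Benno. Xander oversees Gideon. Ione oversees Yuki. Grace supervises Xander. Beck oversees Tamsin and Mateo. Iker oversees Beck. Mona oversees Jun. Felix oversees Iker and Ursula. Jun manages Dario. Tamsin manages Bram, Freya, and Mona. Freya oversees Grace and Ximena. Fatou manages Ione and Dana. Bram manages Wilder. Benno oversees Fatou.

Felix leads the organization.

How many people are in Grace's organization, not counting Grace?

2

Grace directly manages Xander. Under Xander: Gideon (1). That's 2 in total.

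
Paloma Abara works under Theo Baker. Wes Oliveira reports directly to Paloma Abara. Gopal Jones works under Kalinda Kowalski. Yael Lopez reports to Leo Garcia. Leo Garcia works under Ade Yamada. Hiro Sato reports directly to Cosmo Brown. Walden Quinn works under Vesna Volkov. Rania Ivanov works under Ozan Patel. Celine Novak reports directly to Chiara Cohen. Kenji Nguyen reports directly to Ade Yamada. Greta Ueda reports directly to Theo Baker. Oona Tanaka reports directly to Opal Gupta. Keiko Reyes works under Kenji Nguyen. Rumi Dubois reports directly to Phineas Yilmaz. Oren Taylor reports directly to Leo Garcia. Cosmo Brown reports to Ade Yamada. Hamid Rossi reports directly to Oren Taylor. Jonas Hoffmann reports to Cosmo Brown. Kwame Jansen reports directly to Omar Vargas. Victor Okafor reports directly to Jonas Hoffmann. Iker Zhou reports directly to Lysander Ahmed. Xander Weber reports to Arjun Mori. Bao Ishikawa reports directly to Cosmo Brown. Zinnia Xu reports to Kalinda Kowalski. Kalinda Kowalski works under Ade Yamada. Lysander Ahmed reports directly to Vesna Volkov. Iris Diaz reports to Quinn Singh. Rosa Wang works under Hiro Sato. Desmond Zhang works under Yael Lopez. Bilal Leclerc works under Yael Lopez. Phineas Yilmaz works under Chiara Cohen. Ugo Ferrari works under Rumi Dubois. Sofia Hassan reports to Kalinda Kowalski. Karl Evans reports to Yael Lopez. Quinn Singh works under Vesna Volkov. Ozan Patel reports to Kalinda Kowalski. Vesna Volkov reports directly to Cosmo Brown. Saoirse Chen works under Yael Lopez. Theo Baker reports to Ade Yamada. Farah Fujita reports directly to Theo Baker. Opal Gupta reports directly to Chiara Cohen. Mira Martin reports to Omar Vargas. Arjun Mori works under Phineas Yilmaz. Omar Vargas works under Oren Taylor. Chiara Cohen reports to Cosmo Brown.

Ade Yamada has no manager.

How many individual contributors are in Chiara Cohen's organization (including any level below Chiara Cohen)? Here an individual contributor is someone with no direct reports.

The people in Chiara Cohen's organization with no one reporting to them are Celine Novak, Xander Weber, Ugo Ferrari, Oona Tanaka. That is 4.

4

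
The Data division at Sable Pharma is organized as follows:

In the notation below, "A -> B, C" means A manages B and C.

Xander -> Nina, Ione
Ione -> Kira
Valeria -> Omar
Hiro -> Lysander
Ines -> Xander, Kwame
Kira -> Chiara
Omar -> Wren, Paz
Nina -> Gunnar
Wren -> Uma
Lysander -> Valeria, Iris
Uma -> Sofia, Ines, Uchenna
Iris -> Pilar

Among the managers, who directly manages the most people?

Uma

Direct-report counts: Hiro has 1; Lysander has 2; Iris has 1; Valeria has 1; Omar has 2; Wren has 1; Uma has 3; Ines has 2; Xander has 2; Ione has 1; Kira has 1; Nina has 1. The largest is 3, held by Uma.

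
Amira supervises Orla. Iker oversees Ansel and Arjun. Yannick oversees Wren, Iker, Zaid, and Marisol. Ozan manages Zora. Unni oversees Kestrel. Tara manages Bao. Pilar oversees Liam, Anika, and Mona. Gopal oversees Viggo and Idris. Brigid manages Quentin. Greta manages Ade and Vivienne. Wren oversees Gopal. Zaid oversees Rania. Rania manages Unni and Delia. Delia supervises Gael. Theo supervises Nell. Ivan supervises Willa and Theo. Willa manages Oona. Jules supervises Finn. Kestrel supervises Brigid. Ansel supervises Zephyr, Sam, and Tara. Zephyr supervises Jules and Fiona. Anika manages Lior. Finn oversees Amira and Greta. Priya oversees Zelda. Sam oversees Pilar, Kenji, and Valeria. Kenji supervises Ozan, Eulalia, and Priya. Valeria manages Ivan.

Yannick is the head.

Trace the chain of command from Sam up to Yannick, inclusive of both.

Sam -> Ansel -> Iker -> Yannick

Sam reports to Ansel. Ansel reports to Iker. Iker reports to Yannick. Yannick is at the top.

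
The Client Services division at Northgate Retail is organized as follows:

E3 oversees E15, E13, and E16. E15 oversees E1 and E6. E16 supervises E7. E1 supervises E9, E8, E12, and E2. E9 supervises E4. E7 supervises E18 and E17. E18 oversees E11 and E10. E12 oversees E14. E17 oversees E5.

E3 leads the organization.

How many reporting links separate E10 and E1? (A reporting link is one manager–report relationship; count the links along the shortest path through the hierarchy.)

E10 is 4 levels below E3, and E1 is 2 levels below E3 (their lowest common manager). The shortest path runs up from E10 to E3 and back down to E1: 4 + 2 = 6 links.

6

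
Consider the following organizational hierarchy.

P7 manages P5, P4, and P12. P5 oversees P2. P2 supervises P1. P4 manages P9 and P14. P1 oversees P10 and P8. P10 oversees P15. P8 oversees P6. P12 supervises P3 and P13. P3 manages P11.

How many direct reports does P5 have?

1

P5 directly manages P2. That is 1 direct report.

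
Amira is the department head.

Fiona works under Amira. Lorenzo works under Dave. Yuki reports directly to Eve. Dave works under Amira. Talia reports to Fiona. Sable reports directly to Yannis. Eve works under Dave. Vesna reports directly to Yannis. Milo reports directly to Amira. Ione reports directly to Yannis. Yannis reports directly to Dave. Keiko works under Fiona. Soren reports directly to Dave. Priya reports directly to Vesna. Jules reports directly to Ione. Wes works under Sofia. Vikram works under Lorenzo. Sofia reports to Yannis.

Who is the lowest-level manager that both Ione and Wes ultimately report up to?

Ione's chain of managers is Yannis, Dave, Amira. Wes's chain of managers is Sofia, Yannis, Dave, Amira. The first manager that appears in both chains is Yannis.

Yannis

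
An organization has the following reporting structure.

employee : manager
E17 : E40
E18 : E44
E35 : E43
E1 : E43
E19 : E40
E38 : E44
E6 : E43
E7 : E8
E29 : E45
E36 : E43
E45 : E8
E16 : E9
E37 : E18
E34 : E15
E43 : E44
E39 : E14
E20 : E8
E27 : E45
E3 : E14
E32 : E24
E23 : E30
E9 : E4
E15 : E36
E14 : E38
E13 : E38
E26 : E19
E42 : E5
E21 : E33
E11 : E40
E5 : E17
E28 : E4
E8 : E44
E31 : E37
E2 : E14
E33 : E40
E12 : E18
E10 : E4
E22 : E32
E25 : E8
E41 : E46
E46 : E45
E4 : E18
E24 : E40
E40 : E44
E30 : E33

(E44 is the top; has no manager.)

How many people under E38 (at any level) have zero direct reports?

4

The people in E38's organization with no one reporting to them are E13, E2, E39, E3. That is 4.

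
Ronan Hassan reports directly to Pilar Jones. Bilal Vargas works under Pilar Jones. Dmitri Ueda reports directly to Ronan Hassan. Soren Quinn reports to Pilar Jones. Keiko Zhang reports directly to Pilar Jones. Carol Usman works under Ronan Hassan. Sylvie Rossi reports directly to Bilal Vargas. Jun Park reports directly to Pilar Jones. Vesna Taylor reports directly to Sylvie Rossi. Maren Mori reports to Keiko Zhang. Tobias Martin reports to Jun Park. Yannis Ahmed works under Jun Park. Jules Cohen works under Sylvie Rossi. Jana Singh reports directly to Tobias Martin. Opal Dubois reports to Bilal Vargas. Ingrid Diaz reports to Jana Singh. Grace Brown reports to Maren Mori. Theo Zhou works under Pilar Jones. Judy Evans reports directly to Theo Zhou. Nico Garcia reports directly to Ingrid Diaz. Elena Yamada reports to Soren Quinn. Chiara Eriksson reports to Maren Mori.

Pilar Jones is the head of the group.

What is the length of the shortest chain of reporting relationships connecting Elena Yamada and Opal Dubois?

Elena Yamada is 2 levels below Pilar Jones, and Opal Dubois is 2 levels below Pilar Jones (their lowest common manager). The shortest path runs up from Elena Yamada to Pilar Jones and back down to Opal Dubois: 2 + 2 = 4 links.

4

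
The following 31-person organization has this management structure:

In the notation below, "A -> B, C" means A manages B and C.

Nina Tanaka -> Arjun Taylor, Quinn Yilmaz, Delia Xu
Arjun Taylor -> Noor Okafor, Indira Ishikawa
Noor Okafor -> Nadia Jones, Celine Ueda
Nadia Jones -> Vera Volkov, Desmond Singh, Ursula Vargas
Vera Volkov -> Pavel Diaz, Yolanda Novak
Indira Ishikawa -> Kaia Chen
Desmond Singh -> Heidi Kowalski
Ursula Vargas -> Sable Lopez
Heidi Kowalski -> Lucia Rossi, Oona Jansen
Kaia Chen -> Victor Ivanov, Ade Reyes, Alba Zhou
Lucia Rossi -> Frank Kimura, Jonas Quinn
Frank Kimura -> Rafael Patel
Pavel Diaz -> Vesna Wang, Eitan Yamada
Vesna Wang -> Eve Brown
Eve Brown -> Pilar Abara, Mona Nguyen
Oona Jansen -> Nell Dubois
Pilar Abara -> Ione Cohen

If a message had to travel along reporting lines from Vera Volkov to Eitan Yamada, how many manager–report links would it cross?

Eitan Yamada is in Vera Volkov's organization: the chain from Eitan Yamada up to Vera Volkov is Eitan Yamada → Pavel Diaz → Vera Volkov, which is 2 links.

2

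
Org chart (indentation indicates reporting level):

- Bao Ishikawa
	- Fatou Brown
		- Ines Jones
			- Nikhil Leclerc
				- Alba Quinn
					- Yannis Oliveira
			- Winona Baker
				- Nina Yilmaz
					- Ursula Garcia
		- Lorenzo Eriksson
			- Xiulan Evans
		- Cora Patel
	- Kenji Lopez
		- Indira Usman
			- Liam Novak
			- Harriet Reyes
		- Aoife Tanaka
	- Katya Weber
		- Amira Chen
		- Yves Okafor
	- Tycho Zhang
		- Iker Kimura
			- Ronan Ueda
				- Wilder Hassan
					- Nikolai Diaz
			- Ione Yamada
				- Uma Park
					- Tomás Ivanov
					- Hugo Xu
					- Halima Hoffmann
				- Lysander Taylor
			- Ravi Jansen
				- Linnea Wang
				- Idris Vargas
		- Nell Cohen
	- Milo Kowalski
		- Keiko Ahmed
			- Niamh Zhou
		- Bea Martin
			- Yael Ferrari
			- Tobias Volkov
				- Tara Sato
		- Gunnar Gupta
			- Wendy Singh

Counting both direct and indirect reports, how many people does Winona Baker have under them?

Winona Baker directly manages Nina Yilmaz. Under Nina Yilmaz: Ursula Garcia (1). That's 2 in total.

2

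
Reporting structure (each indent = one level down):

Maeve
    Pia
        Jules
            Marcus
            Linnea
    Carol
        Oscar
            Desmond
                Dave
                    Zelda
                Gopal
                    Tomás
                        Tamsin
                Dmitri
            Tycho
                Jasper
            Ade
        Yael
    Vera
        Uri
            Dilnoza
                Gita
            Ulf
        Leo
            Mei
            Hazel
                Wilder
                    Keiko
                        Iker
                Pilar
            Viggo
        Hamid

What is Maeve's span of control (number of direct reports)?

3

Maeve directly manages Pia, Carol, Vera. That is 3 direct reports.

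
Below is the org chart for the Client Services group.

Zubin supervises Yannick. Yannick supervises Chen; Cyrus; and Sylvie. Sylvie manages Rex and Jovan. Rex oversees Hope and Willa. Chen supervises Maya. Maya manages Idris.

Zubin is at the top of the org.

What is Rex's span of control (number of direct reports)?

2

Rex directly manages Hope, Willa. That is 2 direct reports.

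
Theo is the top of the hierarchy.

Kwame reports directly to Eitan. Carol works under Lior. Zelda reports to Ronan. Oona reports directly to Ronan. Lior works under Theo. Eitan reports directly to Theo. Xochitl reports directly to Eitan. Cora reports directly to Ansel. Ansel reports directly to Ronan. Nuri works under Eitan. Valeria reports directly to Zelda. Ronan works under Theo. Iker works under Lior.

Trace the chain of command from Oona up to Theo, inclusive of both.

Oona -> Ronan -> Theo

Oona reports to Ronan. Ronan reports to Theo. Theo is at the top.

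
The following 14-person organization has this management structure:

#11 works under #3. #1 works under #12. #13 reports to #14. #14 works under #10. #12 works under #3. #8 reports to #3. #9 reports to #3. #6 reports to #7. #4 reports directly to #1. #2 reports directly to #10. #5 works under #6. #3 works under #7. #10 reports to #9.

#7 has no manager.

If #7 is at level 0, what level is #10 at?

3

Chain from #10 up to #7: #10 → #9 → #3 → #7. That is 3 steps up, so #10 is 3 levels below #7.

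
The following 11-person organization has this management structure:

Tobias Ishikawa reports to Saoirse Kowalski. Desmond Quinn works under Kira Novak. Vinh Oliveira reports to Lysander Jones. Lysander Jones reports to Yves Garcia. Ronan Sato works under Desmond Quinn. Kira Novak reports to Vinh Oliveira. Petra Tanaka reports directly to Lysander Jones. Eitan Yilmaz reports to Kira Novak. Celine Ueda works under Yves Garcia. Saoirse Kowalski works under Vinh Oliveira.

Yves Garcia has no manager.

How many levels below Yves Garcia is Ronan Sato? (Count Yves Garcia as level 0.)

5

Chain from Ronan Sato up to Yves Garcia: Ronan Sato → Desmond Quinn → Kira Novak → Vinh Oliveira → Lysander Jones → Yves Garcia. That is 5 steps up, so Ronan Sato is 5 levels below Yves Garcia.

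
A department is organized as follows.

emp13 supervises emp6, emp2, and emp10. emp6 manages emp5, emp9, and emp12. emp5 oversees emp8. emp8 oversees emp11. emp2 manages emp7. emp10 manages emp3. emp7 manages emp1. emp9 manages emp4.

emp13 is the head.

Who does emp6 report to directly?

emp6 reports directly to emp13.

emp13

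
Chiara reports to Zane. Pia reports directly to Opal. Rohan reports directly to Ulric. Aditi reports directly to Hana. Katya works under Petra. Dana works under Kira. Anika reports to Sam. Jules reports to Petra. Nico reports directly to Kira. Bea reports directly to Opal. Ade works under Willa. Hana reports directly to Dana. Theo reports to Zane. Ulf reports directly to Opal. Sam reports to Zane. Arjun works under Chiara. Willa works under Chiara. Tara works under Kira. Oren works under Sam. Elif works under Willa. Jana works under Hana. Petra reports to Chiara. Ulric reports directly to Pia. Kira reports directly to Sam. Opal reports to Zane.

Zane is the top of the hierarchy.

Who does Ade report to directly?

Ade reports directly to Willa.

Willa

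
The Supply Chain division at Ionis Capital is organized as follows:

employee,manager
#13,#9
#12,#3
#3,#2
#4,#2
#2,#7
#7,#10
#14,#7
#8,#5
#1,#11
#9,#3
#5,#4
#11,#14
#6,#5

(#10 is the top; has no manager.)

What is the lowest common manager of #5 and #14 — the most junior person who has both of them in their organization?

#7

#5's chain of managers is #4, #2, #7, #10. #14's chain of managers is #7, #10. The first manager that appears in both chains is #7.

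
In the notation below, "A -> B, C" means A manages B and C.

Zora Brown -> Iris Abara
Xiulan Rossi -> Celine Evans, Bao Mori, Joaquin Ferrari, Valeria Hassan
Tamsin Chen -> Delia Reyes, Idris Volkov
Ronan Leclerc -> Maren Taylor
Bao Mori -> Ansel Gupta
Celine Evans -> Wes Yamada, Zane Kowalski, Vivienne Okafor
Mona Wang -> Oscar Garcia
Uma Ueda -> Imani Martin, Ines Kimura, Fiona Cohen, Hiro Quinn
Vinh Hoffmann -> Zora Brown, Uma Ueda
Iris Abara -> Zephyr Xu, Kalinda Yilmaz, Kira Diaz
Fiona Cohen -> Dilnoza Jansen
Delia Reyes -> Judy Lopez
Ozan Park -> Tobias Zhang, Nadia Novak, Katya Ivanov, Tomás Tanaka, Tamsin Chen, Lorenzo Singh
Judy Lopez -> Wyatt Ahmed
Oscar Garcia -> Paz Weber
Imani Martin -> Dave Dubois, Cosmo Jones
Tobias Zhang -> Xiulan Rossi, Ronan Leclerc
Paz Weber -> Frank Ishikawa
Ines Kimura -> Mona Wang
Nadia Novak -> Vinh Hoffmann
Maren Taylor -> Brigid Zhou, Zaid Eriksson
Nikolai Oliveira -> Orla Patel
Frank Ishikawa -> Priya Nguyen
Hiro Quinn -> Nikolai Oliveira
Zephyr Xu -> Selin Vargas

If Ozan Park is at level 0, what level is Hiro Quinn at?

Chain from Hiro Quinn up to Ozan Park: Hiro Quinn → Uma Ueda → Vinh Hoffmann → Nadia Novak → Ozan Park. That is 4 steps up, so Hiro Quinn is 4 levels below Ozan Park.

4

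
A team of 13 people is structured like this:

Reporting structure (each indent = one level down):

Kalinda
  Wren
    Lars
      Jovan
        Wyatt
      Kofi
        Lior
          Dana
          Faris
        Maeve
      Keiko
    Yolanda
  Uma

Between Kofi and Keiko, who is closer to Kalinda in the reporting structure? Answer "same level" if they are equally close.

same level

Both Kofi and Keiko are 3 levels below Kalinda.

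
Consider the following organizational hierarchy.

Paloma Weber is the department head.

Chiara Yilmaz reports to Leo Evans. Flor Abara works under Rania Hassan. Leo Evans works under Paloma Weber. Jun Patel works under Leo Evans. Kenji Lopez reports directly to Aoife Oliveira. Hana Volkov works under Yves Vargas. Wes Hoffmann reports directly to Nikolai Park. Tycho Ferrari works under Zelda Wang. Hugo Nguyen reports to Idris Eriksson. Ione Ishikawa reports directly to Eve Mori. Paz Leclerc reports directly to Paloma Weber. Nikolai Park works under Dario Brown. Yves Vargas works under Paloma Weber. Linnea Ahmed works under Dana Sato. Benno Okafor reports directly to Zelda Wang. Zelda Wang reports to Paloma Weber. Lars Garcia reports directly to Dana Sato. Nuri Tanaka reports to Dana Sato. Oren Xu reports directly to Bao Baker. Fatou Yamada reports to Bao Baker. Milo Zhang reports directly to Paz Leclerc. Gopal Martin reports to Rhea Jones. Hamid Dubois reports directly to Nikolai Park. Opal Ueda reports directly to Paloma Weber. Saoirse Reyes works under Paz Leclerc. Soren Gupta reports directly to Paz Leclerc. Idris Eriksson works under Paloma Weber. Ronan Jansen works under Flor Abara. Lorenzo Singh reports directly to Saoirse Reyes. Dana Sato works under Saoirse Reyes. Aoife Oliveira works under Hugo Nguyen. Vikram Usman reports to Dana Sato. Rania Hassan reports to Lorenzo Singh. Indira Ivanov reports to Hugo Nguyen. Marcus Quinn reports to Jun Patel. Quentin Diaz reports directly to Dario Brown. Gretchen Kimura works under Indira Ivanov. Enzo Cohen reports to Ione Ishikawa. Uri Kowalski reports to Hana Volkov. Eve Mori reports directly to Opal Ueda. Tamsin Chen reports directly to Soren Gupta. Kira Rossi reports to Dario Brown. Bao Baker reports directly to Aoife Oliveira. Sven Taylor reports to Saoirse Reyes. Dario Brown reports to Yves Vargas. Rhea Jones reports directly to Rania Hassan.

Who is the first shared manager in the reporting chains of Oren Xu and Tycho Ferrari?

Paloma Weber

Oren Xu's chain of managers is Bao Baker, Aoife Oliveira, Hugo Nguyen, Idris Eriksson, Paloma Weber. Tycho Ferrari's chain of managers is Zelda Wang, Paloma Weber. The first manager that appears in both chains is Paloma Weber.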